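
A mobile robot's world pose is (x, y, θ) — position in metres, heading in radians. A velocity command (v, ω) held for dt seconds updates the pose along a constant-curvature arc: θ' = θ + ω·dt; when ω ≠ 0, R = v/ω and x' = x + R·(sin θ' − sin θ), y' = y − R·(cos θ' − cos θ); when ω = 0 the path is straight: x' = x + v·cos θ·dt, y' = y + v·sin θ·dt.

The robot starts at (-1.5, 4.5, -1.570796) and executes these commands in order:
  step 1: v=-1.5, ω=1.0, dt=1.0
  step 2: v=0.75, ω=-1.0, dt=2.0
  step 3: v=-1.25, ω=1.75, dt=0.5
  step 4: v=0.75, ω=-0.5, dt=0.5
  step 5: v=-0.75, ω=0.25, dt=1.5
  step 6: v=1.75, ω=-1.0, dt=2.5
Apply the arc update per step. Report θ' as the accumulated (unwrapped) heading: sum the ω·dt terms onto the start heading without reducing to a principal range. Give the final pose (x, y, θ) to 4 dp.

step 1: θ'=-0.5708 (R=-1.5000) → pose (-2.1895, 5.7622, -0.5708)
step 2: θ'=-2.5708 (R=-0.7500) → pose (-2.1895, 4.5000, -2.5708)
step 3: θ'=-1.6958 (R=-0.7143) → pose (-1.8668, 5.0120, -1.6958)
step 4: θ'=-1.9458 (R=-1.5000) → pose (-1.9593, 4.6496, -1.9458)
step 5: θ'=-1.5708 (R=-3.0000) → pose (-1.7508, 5.7484, -1.5708)
step 6: θ'=-4.0708 (R=-1.7500) → pose (-4.9028, 4.7011, -4.0708)

(-4.9028, 4.7011, -4.0708)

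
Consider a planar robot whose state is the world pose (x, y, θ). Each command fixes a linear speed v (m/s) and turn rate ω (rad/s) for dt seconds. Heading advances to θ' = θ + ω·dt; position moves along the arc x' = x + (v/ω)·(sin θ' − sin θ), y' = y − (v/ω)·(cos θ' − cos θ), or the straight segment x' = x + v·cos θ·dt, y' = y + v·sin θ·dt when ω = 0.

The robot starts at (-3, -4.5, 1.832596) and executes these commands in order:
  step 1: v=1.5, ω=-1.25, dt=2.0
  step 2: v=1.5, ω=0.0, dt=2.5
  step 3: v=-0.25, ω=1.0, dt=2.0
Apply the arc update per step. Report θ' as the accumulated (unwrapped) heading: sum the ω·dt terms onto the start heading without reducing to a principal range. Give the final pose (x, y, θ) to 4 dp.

(1.4495, -5.7053, 1.3326)

step 1: θ'=-0.6674 (R=-1.2000) → pose (-1.0982, -3.2469, -0.6674)
step 2: θ'=-0.6674 (straight) → pose (1.8472, -5.5680, -0.6674)
step 3: θ'=1.3326 (R=-0.2500) → pose (1.4495, -5.7053, 1.3326)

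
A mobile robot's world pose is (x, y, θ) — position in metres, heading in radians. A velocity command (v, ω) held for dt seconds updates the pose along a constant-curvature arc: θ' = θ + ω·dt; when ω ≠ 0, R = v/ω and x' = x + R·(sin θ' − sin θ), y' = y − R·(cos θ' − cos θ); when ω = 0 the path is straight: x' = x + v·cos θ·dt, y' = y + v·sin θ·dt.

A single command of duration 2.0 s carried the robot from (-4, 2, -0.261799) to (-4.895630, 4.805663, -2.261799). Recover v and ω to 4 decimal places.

v = -1.7500, ω = -1.0000

Δθ = -2.261799 − -0.261799 = -2.000000
ω = Δθ/dt = -2.000000/2.0 = -1.0000
R = −Δy/(cos θ' − cos θ) = 1.7500
v = R·ω = 1.7500·-1.0000 = -1.7500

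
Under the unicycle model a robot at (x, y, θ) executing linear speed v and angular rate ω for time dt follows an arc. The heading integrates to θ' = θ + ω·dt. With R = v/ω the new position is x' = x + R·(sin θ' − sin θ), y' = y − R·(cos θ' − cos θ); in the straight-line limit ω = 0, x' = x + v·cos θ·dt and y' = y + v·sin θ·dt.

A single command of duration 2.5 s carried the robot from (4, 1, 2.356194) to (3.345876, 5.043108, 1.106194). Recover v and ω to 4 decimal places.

v = 1.7500, ω = -0.5000

Δθ = 1.106194 − 2.356194 = -1.250000
ω = Δθ/dt = -1.250000/2.5 = -0.5000
R = −Δy/(cos θ' − cos θ) = -3.5000
v = R·ω = -3.5000·-0.5000 = 1.7500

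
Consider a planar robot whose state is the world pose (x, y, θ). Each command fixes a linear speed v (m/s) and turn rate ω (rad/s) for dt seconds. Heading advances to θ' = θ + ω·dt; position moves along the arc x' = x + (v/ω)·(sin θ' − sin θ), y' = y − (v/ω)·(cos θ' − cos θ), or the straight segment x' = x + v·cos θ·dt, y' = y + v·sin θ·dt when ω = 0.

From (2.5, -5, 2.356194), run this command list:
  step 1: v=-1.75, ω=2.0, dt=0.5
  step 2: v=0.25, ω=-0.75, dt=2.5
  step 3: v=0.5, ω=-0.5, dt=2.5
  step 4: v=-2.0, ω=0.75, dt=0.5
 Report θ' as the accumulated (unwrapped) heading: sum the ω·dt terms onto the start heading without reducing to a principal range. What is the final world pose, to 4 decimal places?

(2.7606, -4.4010, 0.6062)

step 1: θ'=3.3562 (R=-0.8750) → pose (3.3051, -5.2362, 3.3562)
step 2: θ'=1.4812 (R=-0.3333) → pose (2.9021, -4.8807, 1.4812)
step 3: θ'=0.2312 (R=-1.0000) → pose (3.6689, -3.9968, 0.2312)
step 4: θ'=0.6062 (R=-2.6667) → pose (2.7606, -4.4010, 0.6062)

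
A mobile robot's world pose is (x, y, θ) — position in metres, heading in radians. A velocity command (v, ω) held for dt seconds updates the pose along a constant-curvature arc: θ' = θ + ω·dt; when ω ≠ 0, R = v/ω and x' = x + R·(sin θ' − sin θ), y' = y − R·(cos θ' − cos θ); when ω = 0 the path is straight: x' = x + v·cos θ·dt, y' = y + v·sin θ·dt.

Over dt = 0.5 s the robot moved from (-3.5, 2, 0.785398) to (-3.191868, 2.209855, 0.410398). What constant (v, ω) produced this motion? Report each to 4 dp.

Δθ = 0.410398 − 0.785398 = -0.375000
ω = Δθ/dt = -0.375000/0.5 = -0.7500
R = Δx/(sin θ' − sin θ) = -1.0000
v = R·ω = -1.0000·-0.7500 = 0.7500

v = 0.7500, ω = -0.7500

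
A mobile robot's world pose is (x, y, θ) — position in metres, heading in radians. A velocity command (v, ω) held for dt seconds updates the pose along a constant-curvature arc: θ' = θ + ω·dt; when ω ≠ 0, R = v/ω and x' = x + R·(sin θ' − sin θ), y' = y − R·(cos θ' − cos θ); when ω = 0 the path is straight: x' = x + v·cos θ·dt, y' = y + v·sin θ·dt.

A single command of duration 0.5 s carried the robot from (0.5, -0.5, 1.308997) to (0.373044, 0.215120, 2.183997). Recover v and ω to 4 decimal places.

v = 1.5000, ω = 1.7500

Δθ = 2.183997 − 1.308997 = 0.875000
ω = Δθ/dt = 0.875000/0.5 = 1.7500
R = −Δy/(cos θ' − cos θ) = 0.8571
v = R·ω = 0.8571·1.7500 = 1.5000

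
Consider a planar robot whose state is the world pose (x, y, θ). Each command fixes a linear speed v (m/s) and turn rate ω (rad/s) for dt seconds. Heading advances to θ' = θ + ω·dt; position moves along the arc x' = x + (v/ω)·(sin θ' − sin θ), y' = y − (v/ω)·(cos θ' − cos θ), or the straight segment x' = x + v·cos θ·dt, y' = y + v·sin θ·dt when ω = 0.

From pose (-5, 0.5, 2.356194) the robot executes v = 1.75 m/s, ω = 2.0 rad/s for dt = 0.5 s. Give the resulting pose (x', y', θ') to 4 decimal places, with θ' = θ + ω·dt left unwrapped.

θ' = 2.3562 + 2.0·0.5 = 3.3562
R = v/ω = 1.75/2.0 = 0.8750
x' = -5 + 0.8750·(sin 3.3562 − sin 2.3562) = -5.8051
y' = 0.5 − 0.8750·(cos 3.3562 − cos 2.3562) = 0.7362

(-5.8051, 0.7362, 3.3562)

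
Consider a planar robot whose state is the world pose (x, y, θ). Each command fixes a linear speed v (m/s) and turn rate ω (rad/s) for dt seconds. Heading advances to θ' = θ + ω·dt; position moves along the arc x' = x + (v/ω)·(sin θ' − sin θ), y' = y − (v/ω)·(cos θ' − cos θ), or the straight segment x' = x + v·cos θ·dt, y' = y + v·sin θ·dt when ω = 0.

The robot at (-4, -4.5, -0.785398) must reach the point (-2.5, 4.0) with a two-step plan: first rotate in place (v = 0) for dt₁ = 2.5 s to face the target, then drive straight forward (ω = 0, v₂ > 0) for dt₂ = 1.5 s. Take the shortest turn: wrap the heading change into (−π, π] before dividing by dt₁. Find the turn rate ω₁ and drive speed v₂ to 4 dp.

heading to target = atan2(4−-4.5, -2.5−-4) = 1.3961
Δθ = wrap(1.3961 − -0.7854) = 2.1815; ω₁ = Δθ/dt₁ = 0.8726
distance = √((-2.5−-4)² + (4−-4.5)²) = 8.6313; v₂ = distance/dt₂ = 5.7542

ω₁ = 0.8726, v₂ = 5.7542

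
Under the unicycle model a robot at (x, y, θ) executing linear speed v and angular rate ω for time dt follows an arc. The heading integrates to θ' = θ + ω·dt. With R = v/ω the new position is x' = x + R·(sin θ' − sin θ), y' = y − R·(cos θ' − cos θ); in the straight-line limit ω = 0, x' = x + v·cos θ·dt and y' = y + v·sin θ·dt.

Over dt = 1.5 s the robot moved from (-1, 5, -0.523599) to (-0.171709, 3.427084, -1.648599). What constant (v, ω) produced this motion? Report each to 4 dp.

Δθ = -1.648599 − -0.523599 = -1.125000
ω = Δθ/dt = -1.125000/1.5 = -0.7500
R = −Δy/(cos θ' − cos θ) = -1.6667
v = R·ω = -1.6667·-0.7500 = 1.2500

v = 1.2500, ω = -0.7500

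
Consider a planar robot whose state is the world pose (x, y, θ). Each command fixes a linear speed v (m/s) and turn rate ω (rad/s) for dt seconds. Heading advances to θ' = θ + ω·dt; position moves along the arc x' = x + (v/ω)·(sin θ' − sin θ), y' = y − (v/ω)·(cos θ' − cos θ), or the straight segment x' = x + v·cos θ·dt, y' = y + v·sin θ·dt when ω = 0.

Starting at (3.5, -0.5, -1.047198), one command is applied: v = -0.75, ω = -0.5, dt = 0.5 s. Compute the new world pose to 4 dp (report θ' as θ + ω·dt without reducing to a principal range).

(3.3548, -0.1553, -1.2972)

θ' = -1.0472 + -0.5·0.5 = -1.2972
R = v/ω = -0.75/-0.5 = 1.5000
x' = 3.5 + 1.5000·(sin -1.2972 − sin -1.0472) = 3.3548
y' = -0.5 − 1.5000·(cos -1.2972 − cos -1.0472) = -0.1553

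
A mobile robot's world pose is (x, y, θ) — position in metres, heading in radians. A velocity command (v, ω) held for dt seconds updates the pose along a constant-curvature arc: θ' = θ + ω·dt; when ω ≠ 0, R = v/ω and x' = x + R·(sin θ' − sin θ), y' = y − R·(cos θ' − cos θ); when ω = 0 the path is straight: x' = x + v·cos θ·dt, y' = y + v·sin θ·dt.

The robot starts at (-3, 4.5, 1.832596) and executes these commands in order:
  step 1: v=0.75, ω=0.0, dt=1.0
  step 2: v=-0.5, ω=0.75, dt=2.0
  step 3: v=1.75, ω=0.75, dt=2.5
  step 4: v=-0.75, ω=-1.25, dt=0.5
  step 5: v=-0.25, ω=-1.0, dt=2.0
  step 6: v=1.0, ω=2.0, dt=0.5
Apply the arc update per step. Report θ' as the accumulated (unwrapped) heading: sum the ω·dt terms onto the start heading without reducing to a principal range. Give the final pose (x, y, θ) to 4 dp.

(-4.1988, 1.9134, 3.5826)

step 1: θ'=1.8326 (straight) → pose (-3.1941, 5.2244, 1.8326)
step 2: θ'=3.3326 (R=-0.6667) → pose (-2.4236, 4.7424, 3.3326)
step 3: θ'=5.2076 (R=2.3333) → pose (-4.0337, 1.3427, 5.2076)
step 4: θ'=4.5826 (R=0.6000) → pose (-4.1007, 1.7055, 4.5826)
step 5: θ'=2.5826 (R=0.2500) → pose (-3.7202, 1.8851, 2.5826)
step 6: θ'=3.5826 (R=0.5000) → pose (-4.1988, 1.9134, 3.5826)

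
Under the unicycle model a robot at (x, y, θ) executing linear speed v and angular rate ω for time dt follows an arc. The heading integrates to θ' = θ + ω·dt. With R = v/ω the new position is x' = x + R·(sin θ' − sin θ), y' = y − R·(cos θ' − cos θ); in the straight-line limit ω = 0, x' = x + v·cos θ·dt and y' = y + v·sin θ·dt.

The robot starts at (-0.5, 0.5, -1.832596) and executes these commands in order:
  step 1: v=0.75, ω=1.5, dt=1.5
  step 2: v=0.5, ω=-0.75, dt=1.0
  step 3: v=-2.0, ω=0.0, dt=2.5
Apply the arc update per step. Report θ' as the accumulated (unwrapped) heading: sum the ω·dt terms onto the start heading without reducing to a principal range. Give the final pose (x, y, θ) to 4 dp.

step 1: θ'=0.4174 (R=0.5000) → pose (0.1857, -0.0865, 0.4174)
step 2: θ'=-0.3326 (R=-0.6667) → pose (0.6736, -0.0658, -0.3326)
step 3: θ'=-0.3326 (straight) → pose (-4.0524, 1.5667, -0.3326)

(-4.0524, 1.5667, -0.3326)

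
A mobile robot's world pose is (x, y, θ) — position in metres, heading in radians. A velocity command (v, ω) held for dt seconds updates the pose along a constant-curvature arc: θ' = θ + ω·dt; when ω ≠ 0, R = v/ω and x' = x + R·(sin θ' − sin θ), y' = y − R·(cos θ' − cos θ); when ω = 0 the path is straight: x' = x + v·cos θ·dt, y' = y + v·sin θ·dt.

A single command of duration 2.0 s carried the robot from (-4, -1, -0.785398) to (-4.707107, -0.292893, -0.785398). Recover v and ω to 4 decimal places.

Δθ = -0.785398 − -0.785398 = 0.000000
ω = Δθ/dt = 0.000000/2.0 = 0.0000
ω = 0 → v = (Δx·cos θ + Δy·sin θ)/dt = -0.5000

v = -0.5000, ω = 0.0000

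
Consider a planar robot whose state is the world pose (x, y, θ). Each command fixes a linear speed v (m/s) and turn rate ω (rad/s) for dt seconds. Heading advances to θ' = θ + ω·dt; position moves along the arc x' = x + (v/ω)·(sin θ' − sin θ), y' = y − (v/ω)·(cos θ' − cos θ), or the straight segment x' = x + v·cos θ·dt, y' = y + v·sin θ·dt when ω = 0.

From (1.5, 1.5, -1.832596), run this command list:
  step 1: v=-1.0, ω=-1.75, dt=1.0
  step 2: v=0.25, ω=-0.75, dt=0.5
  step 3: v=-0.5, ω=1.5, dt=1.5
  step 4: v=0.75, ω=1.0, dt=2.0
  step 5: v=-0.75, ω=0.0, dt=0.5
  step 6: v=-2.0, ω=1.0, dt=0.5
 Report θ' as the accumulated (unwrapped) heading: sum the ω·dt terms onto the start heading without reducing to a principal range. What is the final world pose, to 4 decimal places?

step 1: θ'=-3.5826 (R=0.5714) → pose (2.2959, 1.8689, -3.5826)
step 2: θ'=-3.9576 (R=-0.3333) → pose (2.1953, 1.9419, -3.9576)
step 3: θ'=-1.7076 (R=-0.3333) → pose (2.7684, 2.1248, -1.7076)
step 4: θ'=0.2924 (R=0.7500) → pose (3.7276, 1.3044, 0.2924)
step 5: θ'=0.2924 (straight) → pose (3.3685, 1.1963, 0.2924)
step 6: θ'=0.7924 (R=-2.0000) → pose (2.5209, 0.6855, 0.7924)

(2.5209, 0.6855, 0.7924)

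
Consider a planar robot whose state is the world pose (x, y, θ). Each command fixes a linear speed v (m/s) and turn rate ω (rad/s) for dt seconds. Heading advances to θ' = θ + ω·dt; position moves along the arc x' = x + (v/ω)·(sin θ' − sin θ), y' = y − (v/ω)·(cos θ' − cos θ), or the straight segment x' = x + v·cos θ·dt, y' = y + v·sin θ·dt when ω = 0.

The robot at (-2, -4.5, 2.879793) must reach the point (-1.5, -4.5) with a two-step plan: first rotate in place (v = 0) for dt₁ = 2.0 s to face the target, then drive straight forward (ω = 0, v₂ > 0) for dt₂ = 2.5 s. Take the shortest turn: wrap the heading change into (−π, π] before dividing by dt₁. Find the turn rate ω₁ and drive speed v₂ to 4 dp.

ω₁ = -1.4399, v₂ = 0.2000

heading to target = atan2(-4.5−-4.5, -1.5−-2) = 0.0000
Δθ = wrap(0.0000 − 2.8798) = -2.8798; ω₁ = Δθ/dt₁ = -1.4399
distance = √((-1.5−-2)² + (-4.5−-4.5)²) = 0.5000; v₂ = distance/dt₂ = 0.2000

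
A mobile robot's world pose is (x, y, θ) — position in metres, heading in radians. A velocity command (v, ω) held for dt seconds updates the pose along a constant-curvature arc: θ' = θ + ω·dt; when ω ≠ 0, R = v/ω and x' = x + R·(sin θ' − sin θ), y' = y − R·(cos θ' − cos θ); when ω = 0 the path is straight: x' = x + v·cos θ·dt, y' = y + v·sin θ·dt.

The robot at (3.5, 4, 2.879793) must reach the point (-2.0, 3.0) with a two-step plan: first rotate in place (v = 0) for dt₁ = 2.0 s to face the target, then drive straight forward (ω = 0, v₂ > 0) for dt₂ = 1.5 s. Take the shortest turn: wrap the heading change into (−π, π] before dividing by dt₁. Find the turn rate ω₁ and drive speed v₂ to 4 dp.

heading to target = atan2(3−4, -2−3.5) = -2.9617
Δθ = wrap(-2.9617 − 2.8798) = 0.4417; ω₁ = Δθ/dt₁ = 0.2208
distance = √((-2−3.5)² + (3−4)²) = 5.5902; v₂ = distance/dt₂ = 3.7268

ω₁ = 0.2208, v₂ = 3.7268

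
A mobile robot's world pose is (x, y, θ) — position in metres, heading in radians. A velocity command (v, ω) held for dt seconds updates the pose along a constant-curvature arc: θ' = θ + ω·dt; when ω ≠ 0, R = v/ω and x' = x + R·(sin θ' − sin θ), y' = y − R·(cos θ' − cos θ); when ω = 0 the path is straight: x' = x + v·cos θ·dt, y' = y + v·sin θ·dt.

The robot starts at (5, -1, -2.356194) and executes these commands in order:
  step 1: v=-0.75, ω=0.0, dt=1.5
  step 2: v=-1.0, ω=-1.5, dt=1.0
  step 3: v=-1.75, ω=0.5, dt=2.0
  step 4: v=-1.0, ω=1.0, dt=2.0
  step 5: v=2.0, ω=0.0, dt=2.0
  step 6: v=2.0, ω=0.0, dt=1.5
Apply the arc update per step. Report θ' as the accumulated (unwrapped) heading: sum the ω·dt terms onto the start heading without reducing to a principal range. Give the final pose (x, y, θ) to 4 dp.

(15.0438, -4.5596, -0.8562)

step 1: θ'=-2.3562 (straight) → pose (5.7955, -0.2045, -2.3562)
step 2: θ'=-3.8562 (R=0.6667) → pose (6.7038, -0.1723, -3.8562)
step 3: θ'=-2.8562 (R=-3.5000) → pose (9.9828, -0.8870, -2.8562)
step 4: θ'=-0.8562 (R=-1.0000) → pose (10.4566, 0.7278, -0.8562)
step 5: θ'=-0.8562 (straight) → pose (13.0779, -2.2936, -0.8562)
step 6: θ'=-0.8562 (straight) → pose (15.0438, -4.5596, -0.8562)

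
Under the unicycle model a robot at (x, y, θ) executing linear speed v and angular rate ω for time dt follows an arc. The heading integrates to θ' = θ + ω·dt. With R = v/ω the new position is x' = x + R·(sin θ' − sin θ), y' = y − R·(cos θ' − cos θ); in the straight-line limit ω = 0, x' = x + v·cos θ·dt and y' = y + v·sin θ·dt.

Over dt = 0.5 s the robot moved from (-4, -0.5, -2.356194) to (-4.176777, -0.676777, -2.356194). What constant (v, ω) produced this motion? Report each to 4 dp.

Δθ = -2.356194 − -2.356194 = 0.000000
ω = Δθ/dt = 0.000000/0.5 = 0.0000
ω = 0 → v = (Δx·cos θ + Δy·sin θ)/dt = 0.5000

v = 0.5000, ω = 0.0000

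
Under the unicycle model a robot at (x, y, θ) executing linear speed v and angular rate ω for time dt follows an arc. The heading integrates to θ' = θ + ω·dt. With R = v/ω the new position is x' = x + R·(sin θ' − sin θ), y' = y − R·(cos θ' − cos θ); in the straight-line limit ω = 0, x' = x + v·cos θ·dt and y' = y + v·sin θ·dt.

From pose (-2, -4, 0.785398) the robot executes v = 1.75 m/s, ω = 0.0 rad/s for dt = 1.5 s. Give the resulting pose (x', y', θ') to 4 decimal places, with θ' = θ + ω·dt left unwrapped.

θ' = 0.7854 + 0.0·1.5 = 0.7854
ω = 0 → straight: x' = -2 + 1.75·cos(0.7854)·1.5 = -0.1438
y' = -4 + 1.75·sin(0.7854)·1.5 = -2.1438

(-0.1438, -2.1438, 0.7854)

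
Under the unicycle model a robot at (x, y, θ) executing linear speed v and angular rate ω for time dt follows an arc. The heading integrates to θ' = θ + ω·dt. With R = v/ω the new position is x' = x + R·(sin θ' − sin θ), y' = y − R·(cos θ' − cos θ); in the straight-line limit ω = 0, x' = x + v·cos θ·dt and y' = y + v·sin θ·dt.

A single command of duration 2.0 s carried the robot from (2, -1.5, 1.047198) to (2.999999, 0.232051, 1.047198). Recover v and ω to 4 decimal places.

v = 1.0000, ω = 0.0000

Δθ = 1.047198 − 1.047198 = 0.000000
ω = Δθ/dt = 0.000000/2.0 = 0.0000
ω = 0 → v = (Δx·cos θ + Δy·sin θ)/dt = 1.0000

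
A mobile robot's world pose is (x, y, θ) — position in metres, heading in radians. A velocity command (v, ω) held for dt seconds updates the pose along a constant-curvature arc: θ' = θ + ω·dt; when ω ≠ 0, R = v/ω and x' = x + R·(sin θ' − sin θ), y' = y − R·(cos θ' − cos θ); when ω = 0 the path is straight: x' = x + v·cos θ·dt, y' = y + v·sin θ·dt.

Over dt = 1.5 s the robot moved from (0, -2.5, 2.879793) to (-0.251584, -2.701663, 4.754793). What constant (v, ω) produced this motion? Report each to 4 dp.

Δθ = 4.754793 − 2.879793 = 1.875000
ω = Δθ/dt = 1.875000/1.5 = 1.2500
R = Δx/(sin θ' − sin θ) = 0.2000
v = R·ω = 0.2000·1.2500 = 0.2500

v = 0.2500, ω = 1.2500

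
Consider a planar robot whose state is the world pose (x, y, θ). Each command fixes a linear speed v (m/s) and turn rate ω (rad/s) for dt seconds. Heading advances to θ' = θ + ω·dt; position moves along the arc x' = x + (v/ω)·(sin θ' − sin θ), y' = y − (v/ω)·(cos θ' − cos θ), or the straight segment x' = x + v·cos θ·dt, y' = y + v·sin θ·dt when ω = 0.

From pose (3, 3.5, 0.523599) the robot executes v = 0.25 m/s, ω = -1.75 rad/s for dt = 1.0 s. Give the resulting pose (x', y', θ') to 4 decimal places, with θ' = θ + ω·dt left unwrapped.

θ' = 0.5236 + -1.75·1.0 = -1.2264
R = v/ω = 0.25/-1.75 = -0.1429
x' = 3 + -0.1429·(sin -1.2264 − sin 0.5236) = 3.2059
y' = 3.5 − -0.1429·(cos -1.2264 − cos 0.5236) = 3.4245

(3.2059, 3.4245, -1.2264)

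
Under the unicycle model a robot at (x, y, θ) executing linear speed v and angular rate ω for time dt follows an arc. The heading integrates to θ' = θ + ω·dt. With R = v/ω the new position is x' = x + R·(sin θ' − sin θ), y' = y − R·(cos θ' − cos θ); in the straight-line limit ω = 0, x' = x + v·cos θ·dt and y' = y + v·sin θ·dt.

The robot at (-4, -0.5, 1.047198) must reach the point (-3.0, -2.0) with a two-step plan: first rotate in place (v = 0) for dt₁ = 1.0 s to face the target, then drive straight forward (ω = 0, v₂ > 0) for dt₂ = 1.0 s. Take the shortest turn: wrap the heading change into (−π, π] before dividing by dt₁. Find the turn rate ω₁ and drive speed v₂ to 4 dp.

heading to target = atan2(-2−-0.5, -3−-4) = -0.9828
Δθ = wrap(-0.9828 − 1.0472) = -2.0300; ω₁ = Δθ/dt₁ = -2.0300
distance = √((-3−-4)² + (-2−-0.5)²) = 1.8028; v₂ = distance/dt₂ = 1.8028

ω₁ = -2.0300, v₂ = 1.8028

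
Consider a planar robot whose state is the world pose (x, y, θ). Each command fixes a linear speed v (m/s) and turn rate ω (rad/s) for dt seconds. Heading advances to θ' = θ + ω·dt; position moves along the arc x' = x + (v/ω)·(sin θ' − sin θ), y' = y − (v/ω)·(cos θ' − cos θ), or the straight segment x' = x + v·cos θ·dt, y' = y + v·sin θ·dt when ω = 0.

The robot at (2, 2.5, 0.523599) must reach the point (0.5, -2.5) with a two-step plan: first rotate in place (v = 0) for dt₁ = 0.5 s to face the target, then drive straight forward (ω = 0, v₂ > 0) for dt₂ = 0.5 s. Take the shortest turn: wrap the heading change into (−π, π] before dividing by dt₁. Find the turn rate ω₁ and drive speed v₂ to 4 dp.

heading to target = atan2(-2.5−2.5, 0.5−2) = -1.8623
Δθ = wrap(-1.8623 − 0.5236) = -2.3859; ω₁ = Δθ/dt₁ = -4.7717
distance = √((0.5−2)² + (-2.5−2.5)²) = 5.2202; v₂ = distance/dt₂ = 10.4403

ω₁ = -4.7717, v₂ = 10.4403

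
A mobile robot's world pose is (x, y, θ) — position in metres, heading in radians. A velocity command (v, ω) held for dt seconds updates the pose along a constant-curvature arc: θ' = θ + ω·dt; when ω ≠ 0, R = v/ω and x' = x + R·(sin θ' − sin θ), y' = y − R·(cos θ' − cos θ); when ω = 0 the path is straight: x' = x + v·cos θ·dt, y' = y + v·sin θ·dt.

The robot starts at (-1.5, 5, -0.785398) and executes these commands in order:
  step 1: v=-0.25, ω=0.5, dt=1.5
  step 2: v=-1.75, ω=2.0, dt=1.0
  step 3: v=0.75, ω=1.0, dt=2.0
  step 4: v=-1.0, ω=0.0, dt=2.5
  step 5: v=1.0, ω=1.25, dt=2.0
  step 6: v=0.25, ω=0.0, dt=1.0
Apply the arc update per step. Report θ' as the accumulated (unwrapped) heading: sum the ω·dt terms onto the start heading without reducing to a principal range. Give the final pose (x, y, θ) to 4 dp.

step 1: θ'=-0.0354 (R=-0.5000) → pose (-1.8359, 5.1461, -0.0354)
step 2: θ'=1.9646 (R=-0.8750) → pose (-2.6748, 3.9359, 1.9646)
step 3: θ'=3.9646 (R=0.7500) → pose (-3.9173, 4.1582, 3.9646)
step 4: θ'=3.9646 (straight) → pose (-2.2173, 5.9912, 3.9646)
step 5: θ'=6.4646 (R=0.8000) → pose (-1.4864, 4.6603, 6.4646)
step 6: θ'=6.4646 (straight) → pose (-1.2405, 4.7054, 6.4646)

(-1.2405, 4.7054, 6.4646)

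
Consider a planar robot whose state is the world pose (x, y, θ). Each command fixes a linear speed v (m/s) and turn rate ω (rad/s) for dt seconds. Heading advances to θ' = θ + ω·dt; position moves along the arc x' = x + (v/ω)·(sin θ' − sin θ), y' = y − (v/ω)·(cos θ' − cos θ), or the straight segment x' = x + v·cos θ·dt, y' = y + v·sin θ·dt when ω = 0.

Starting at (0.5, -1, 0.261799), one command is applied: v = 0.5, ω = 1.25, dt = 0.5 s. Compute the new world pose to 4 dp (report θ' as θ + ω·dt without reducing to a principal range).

(0.7065, -0.8664, 0.8868)

θ' = 0.2618 + 1.25·0.5 = 0.8868
R = v/ω = 0.5/1.25 = 0.4000
x' = 0.5 + 0.4000·(sin 0.8868 − sin 0.2618) = 0.7065
y' = -1 − 0.4000·(cos 0.8868 − cos 0.2618) = -0.8664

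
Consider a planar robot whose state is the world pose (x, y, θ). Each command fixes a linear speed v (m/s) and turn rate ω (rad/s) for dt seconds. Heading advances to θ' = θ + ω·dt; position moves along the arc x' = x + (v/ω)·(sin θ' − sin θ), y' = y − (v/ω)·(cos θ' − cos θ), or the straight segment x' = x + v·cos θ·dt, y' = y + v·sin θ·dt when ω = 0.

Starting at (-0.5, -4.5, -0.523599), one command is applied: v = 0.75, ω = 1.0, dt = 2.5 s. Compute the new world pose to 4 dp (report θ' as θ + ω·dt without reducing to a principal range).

(0.5641, -3.5546, 1.9764)

θ' = -0.5236 + 1.0·2.5 = 1.9764
R = v/ω = 0.75/1.0 = 0.7500
x' = -0.5 + 0.7500·(sin 1.9764 − sin -0.5236) = 0.5641
y' = -4.5 − 0.7500·(cos 1.9764 − cos -0.5236) = -3.5546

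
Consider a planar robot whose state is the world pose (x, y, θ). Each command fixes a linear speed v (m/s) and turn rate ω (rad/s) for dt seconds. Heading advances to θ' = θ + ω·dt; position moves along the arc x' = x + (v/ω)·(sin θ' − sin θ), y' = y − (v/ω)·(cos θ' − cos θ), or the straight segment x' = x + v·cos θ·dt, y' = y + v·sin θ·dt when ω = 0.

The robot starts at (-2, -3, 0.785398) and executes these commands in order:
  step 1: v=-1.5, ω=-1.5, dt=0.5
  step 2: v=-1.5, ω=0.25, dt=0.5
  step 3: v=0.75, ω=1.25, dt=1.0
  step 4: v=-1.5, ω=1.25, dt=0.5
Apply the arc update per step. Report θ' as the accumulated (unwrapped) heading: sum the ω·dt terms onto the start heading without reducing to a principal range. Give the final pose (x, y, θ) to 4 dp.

step 1: θ'=0.0354 (R=1.0000) → pose (-2.6717, -3.2923, 0.0354)
step 2: θ'=0.1604 (R=-6.0000) → pose (-3.4176, -3.3655, 0.1604)
step 3: θ'=1.4104 (R=0.6000) → pose (-2.9212, -2.8691, 1.4104)
step 4: θ'=2.0354 (R=-1.2000) → pose (-2.8094, -3.5984, 2.0354)

(-2.8094, -3.5984, 2.0354)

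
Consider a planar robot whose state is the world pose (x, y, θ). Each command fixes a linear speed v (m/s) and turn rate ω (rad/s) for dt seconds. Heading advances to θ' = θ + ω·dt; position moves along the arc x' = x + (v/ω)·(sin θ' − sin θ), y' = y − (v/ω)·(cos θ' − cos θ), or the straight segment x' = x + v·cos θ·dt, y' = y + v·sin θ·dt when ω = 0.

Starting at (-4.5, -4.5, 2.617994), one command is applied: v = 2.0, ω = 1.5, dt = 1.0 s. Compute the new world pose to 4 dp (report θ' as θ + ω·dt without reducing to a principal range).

(-6.2713, -4.9080, 4.1180)

θ' = 2.6180 + 1.5·1.0 = 4.1180
R = v/ω = 2.0/1.5 = 1.3333
x' = -4.5 + 1.3333·(sin 4.1180 − sin 2.6180) = -6.2713
y' = -4.5 − 1.3333·(cos 4.1180 − cos 2.6180) = -4.9080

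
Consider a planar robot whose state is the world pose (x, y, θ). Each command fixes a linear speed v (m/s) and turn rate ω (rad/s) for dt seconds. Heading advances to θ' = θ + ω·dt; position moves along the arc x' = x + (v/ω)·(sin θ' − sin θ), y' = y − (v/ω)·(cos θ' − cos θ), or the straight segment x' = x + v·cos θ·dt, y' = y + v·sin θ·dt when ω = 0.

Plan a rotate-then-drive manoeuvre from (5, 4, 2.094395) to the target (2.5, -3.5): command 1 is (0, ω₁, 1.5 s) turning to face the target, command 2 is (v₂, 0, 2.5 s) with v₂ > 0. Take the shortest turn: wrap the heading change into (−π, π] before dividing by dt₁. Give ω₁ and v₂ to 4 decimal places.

ω₁ = 1.5308, v₂ = 3.1623

heading to target = atan2(-3.5−4, 2.5−5) = -1.8925
Δθ = wrap(-1.8925 − 2.0944) = 2.2962; ω₁ = Δθ/dt₁ = 1.5308
distance = √((2.5−5)² + (-3.5−4)²) = 7.9057; v₂ = distance/dt₂ = 3.1623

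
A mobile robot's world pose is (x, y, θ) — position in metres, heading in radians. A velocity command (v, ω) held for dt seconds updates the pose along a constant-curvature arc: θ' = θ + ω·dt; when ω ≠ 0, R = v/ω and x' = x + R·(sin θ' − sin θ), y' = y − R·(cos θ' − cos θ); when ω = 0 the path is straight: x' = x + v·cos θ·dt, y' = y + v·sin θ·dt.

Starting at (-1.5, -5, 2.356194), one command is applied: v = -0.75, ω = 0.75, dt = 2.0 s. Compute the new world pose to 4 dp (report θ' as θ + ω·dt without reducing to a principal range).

(-0.1376, -5.0482, 3.8562)

θ' = 2.3562 + 0.75·2.0 = 3.8562
R = v/ω = -0.75/0.75 = -1.0000
x' = -1.5 + -1.0000·(sin 3.8562 − sin 2.3562) = -0.1376
y' = -5 − -1.0000·(cos 3.8562 − cos 2.3562) = -5.0482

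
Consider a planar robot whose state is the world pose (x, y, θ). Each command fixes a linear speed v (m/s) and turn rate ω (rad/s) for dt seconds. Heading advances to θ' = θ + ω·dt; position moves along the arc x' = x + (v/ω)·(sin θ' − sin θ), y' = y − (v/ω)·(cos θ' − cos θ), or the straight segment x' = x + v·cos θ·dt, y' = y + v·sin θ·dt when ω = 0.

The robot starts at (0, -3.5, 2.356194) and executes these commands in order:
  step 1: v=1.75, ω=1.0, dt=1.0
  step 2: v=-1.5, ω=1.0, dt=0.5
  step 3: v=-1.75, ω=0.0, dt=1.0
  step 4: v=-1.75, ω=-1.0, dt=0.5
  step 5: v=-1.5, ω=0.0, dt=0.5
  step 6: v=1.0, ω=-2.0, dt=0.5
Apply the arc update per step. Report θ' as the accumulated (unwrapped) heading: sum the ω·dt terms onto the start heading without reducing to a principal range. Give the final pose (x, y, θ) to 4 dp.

step 1: θ'=3.3562 (R=1.7500) → pose (-1.6101, -3.0276, 3.3562)
step 2: θ'=3.8562 (R=-1.5000) → pose (-0.9466, -2.6950, 3.8562)
step 3: θ'=3.8562 (straight) → pose (0.3753, -1.5482, 3.8562)
step 4: θ'=3.3562 (R=1.7500) → pose (1.1494, -1.1602, 3.3562)
step 5: θ'=3.3562 (straight) → pose (1.8822, -1.0005, 3.3562)
step 6: θ'=2.3562 (R=-0.5000) → pose (1.4222, -0.8655, 2.3562)

(1.4222, -0.8655, 2.3562)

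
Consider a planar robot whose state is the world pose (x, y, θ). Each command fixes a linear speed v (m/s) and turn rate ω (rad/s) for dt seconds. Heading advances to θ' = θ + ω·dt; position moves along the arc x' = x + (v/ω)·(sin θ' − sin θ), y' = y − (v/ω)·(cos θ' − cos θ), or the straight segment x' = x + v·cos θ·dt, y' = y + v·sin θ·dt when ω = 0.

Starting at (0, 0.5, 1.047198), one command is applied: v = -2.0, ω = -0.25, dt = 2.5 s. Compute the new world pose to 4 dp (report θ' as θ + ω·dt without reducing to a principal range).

(-3.6501, -2.7975, 0.4222)

θ' = 1.0472 + -0.25·2.5 = 0.4222
R = v/ω = -2.0/-0.25 = 8.0000
x' = 0 + 8.0000·(sin 0.4222 − sin 1.0472) = -3.6501
y' = 0.5 − 8.0000·(cos 0.4222 − cos 1.0472) = -2.7975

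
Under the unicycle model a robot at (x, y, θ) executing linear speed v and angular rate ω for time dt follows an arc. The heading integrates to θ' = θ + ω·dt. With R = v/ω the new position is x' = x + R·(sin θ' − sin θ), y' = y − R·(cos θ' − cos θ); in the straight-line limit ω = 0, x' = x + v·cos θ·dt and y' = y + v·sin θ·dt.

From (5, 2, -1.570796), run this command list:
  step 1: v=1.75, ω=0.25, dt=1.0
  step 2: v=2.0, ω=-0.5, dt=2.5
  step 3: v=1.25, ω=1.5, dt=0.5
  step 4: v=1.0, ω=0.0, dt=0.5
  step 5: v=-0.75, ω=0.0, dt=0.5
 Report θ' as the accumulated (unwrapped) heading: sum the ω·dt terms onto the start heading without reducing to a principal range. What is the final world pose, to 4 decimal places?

step 1: θ'=-1.3208 (R=7.0000) → pose (5.2176, 0.2682, -1.3208)
step 2: θ'=-2.5708 (R=-4.0000) → pose (3.5032, -4.0873, -2.5708)
step 3: θ'=-1.8208 (R=0.8333) → pose (3.1460, -4.5824, -1.8208)
step 4: θ'=-1.8208 (straight) → pose (3.0223, -5.0668, -1.8208)
step 5: θ'=-1.8208 (straight) → pose (3.1151, -4.7035, -1.8208)

(3.1151, -4.7035, -1.8208)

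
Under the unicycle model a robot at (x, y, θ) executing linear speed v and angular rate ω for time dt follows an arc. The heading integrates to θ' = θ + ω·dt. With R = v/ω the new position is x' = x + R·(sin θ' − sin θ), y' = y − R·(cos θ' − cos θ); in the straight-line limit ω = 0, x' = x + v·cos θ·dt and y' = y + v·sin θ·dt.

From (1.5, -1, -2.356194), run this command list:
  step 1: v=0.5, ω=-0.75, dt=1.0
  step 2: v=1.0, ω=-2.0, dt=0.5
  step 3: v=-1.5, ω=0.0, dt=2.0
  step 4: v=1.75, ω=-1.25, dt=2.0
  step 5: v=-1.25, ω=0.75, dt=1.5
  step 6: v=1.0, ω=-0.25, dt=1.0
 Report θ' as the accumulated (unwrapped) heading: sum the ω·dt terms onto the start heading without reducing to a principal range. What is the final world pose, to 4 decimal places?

(2.9783, -1.1171, -5.7312)

step 1: θ'=-3.1062 (R=-0.6667) → pose (1.0522, -1.1948, -3.1062)
step 2: θ'=-4.1062 (R=-0.5000) → pose (0.6236, -0.9800, -4.1062)
step 3: θ'=-4.1062 (straight) → pose (2.3328, -3.4455, -4.1062)
step 4: θ'=-6.6062 (R=-1.4000) → pose (3.9278, -1.3203, -6.6062)
step 5: θ'=-5.4812 (R=-1.6667) → pose (2.2008, -1.7419, -5.4812)
step 6: θ'=-5.7312 (R=-4.0000) → pose (2.9783, -1.1171, -5.7312)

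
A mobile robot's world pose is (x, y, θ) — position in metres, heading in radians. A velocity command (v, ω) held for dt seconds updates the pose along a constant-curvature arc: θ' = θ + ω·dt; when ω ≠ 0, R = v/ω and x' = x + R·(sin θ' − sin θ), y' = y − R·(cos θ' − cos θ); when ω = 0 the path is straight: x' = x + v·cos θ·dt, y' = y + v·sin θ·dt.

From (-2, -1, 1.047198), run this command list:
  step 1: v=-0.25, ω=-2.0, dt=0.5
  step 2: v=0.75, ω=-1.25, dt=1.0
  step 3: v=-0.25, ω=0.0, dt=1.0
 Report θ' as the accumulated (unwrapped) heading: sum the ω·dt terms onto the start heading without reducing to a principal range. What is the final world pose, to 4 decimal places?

step 1: θ'=0.0472 (R=0.1250) → pose (-2.1024, -1.0624, 0.0472)
step 2: θ'=-1.2028 (R=-0.6000) → pose (-1.5142, -1.4458, -1.2028)
step 3: θ'=-1.2028 (straight) → pose (-1.6042, -1.2126, -1.2028)

(-1.6042, -1.2126, -1.2028)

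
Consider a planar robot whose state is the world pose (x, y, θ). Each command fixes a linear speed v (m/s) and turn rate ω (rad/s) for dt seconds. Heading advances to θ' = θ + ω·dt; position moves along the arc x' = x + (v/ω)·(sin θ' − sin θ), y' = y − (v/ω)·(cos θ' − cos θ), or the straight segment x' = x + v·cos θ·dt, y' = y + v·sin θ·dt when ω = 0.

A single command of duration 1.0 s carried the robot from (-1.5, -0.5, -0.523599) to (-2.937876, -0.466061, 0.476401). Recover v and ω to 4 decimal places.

Δθ = 0.476401 − -0.523599 = 1.000000
ω = Δθ/dt = 1.000000/1.0 = 1.0000
R = Δx/(sin θ' − sin θ) = -1.5000
v = R·ω = -1.5000·1.0000 = -1.5000

v = -1.5000, ω = 1.0000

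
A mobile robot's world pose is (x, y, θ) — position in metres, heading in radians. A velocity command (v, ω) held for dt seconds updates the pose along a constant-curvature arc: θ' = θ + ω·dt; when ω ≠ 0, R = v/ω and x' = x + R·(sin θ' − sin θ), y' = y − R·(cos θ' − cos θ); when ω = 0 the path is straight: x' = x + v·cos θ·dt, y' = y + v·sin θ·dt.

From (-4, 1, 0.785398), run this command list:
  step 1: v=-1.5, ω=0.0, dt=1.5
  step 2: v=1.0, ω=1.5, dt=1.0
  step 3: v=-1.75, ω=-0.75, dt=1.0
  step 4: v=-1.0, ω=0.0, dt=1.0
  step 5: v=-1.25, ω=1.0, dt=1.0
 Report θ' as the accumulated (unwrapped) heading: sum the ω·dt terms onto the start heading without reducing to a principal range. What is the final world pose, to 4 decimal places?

step 1: θ'=0.7854 (straight) → pose (-5.5910, -0.5910, 0.7854)
step 2: θ'=2.2854 (R=0.6667) → pose (-5.5588, 0.3173, 2.2854)
step 3: θ'=1.5354 (R=2.3333) → pose (-4.9894, -1.2944, 1.5354)
step 4: θ'=1.5354 (straight) → pose (-5.0248, -2.2937, 1.5354)
step 5: θ'=2.5354 (R=-1.2500) → pose (-4.4878, -3.3652, 2.5354)

(-4.4878, -3.3652, 2.5354)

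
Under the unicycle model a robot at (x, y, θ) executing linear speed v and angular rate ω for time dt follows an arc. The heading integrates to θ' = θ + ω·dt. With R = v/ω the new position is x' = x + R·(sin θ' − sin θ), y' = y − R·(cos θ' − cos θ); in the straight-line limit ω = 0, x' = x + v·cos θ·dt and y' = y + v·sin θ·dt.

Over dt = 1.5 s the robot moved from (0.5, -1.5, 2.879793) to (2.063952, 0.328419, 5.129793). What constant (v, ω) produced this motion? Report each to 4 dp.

v = -2.0000, ω = 1.5000

Δθ = 5.129793 − 2.879793 = 2.250000
ω = Δθ/dt = 2.250000/1.5 = 1.5000
R = −Δy/(cos θ' − cos θ) = -1.3333
v = R·ω = -1.3333·1.5000 = -2.0000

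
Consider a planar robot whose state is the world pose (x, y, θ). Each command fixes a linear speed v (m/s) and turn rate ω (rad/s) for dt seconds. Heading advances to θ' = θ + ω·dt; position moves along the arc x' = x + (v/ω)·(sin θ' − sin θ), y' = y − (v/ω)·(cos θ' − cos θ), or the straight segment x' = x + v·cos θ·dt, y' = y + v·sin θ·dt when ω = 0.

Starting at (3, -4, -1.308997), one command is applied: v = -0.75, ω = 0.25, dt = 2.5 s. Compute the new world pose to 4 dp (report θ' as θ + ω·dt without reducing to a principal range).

(1.9979, -2.4513, -0.6840)

θ' = -1.3090 + 0.25·2.5 = -0.6840
R = v/ω = -0.75/0.25 = -3.0000
x' = 3 + -3.0000·(sin -0.6840 − sin -1.3090) = 1.9979
y' = -4 − -3.0000·(cos -0.6840 − cos -1.3090) = -2.4513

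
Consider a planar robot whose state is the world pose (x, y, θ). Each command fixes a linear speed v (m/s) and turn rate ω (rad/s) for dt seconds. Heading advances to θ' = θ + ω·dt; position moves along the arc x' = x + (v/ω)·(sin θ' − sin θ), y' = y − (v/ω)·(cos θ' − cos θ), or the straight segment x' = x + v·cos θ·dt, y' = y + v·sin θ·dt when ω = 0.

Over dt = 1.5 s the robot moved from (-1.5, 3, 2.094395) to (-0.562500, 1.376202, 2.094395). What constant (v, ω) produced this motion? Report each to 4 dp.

Δθ = 2.094395 − 2.094395 = 0.000000
ω = Δθ/dt = 0.000000/1.5 = 0.0000
ω = 0 → v = (Δx·cos θ + Δy·sin θ)/dt = -1.2500

v = -1.2500, ω = 0.0000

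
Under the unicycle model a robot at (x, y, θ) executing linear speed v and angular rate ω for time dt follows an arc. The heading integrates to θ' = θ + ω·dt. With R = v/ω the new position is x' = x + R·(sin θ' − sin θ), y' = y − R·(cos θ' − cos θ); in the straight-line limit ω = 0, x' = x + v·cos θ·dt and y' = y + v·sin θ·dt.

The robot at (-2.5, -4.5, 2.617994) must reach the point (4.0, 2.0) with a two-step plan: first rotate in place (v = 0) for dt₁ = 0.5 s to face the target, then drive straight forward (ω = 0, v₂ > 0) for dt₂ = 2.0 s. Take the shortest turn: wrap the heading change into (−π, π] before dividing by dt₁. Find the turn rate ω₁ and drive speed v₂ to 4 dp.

ω₁ = -3.6652, v₂ = 4.5962

heading to target = atan2(2−-4.5, 4−-2.5) = 0.7854
Δθ = wrap(0.7854 − 2.6180) = -1.8326; ω₁ = Δθ/dt₁ = -3.6652
distance = √((4−-2.5)² + (2−-4.5)²) = 9.1924; v₂ = distance/dt₂ = 4.5962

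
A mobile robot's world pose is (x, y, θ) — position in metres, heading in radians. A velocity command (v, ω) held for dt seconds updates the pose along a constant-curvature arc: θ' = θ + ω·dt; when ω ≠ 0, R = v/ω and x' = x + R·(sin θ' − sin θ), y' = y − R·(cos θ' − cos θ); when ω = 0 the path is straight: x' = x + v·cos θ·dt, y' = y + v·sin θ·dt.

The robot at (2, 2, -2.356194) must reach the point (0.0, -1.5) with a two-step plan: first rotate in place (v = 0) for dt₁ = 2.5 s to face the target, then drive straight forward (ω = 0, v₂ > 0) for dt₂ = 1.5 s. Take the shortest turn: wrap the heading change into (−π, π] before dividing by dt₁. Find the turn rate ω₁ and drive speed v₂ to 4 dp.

heading to target = atan2(-1.5−2, 0−2) = -2.0899
Δθ = wrap(-2.0899 − -2.3562) = 0.2663; ω₁ = Δθ/dt₁ = 0.1065
distance = √((0−2)² + (-1.5−2)²) = 4.0311; v₂ = distance/dt₂ = 2.6874

ω₁ = 0.1065, v₂ = 2.6874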